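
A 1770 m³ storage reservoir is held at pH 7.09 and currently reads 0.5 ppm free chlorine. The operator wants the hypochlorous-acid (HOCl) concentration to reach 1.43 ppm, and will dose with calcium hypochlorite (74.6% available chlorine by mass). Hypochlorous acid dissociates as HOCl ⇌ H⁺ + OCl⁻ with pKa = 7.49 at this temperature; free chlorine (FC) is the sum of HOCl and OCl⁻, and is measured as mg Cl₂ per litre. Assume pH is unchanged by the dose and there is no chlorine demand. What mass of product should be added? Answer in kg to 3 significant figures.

3.56 kg

Volume: 1770 m³ = 1,770,000 L.
[OCl⁻]/[HOCl] = 10^(pH − pKa) = 10^(7.09 − 7.49) = 0.3981; fraction as HOCl = 1/(1 + 0.3981) = 0.7153.
Free chlorine required for 1.43 ppm HOCl: 1.43 / 0.7153 = 1.999 ppm.
FC to add: 1.999 − 0.5 = 1.499 mg/L as Cl₂.
Cl₂ equivalent: 1.499 mg/L × 1,770,000 L = 2654 g.
Product at 74.6% available Cl: 2654 / 0.746 = 3557 g.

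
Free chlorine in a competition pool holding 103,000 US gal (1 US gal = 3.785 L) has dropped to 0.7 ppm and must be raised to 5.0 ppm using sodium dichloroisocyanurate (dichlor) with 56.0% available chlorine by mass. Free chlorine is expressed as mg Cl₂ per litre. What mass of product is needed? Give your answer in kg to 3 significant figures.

Volume: 103,000 US gal × 3.785 L/gal = 389,855 L.
Chlorine deficit: 5.0 − 0.7 = 4.3 ppm = 4.3 mg/L as Cl₂.
Cl₂ equivalent needed: 4.3 mg/L × 389,855 L = 1,676,000 mg = 1676 g.
Product at 56.0% available chlorine: 1676 / 0.56 = 2994 g.

2.99 kg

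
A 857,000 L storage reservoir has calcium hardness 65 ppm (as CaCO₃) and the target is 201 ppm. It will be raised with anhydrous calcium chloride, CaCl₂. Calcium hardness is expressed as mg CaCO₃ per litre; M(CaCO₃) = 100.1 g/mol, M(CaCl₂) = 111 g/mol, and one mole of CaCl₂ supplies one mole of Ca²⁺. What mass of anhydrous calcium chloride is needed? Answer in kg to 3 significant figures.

129 kg

Hardness to add: (201 − 65) = 136 mg/L as CaCO₃ × 857,000 L = 116,600 g as CaCO₃.
Moles of Ca²⁺ (1 mol Ca²⁺ ≡ 1 mol CaCO₃): 116,600 / 100.1 g/mol = 1164 mol.
Mass of CaCl₂: 1164 × 111 = 129,200 g.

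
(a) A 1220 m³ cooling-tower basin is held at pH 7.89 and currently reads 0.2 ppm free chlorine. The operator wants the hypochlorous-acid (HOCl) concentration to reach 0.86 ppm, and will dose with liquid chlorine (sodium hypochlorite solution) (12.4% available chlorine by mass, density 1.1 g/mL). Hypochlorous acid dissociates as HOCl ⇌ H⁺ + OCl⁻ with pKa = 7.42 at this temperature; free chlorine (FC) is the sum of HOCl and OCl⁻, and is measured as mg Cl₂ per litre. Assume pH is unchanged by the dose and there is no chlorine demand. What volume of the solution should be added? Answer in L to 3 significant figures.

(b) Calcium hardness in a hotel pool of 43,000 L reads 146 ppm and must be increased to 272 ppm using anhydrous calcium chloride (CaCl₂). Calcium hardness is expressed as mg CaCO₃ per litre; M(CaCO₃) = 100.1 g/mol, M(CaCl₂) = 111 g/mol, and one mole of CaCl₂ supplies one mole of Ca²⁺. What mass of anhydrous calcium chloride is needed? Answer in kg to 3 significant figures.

(a) 28.6 L; (b) 6.01 kg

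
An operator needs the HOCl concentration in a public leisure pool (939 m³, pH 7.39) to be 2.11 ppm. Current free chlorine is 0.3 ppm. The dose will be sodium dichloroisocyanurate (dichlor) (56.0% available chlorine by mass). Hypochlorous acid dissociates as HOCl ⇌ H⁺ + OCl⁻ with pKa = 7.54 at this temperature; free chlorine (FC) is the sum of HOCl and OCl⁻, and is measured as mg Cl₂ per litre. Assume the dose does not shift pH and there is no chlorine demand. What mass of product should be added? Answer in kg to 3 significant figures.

Volume: 939 m³ = 939,000 L.
[OCl⁻]/[HOCl] = 10^(pH − pKa) = 10^(7.39 − 7.54) = 0.7079; fraction as HOCl = 1/(1 + 0.7079) = 0.5855.
Free chlorine required for 2.11 ppm HOCl: 2.11 / 0.5855 = 3.604 ppm.
FC to add: 3.604 − 0.3 = 3.304 mg/L as Cl₂.
Cl₂ equivalent: 3.304 mg/L × 939,000 L = 3102 g.
Product at 56.0% available Cl: 3102 / 0.56 = 5540 g.

5.54 kg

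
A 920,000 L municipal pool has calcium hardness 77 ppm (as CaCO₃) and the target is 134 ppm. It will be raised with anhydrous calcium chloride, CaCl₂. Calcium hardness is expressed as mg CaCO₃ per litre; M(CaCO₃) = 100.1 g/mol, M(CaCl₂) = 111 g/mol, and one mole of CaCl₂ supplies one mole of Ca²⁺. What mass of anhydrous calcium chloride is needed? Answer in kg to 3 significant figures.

58.2 kg

Hardness to add: (134 − 77) = 57 mg/L as CaCO₃ × 920,000 L = 52,440 g as CaCO₃.
Moles of Ca²⁺ (1 mol Ca²⁺ ≡ 1 mol CaCO₃): 52,440 / 100.1 g/mol = 523.9 mol.
Mass of CaCl₂: 523.9 × 111 = 58,150 g.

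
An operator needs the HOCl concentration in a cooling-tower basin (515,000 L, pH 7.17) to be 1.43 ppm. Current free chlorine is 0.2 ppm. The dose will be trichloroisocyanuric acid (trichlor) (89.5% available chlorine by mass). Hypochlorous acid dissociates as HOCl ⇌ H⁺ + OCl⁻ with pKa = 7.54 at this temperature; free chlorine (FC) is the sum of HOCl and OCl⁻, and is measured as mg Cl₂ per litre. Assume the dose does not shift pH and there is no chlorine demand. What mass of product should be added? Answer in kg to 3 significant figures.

1.06 kg

[OCl⁻]/[HOCl] = 10^(pH − pKa) = 10^(7.17 − 7.54) = 0.4266; fraction as HOCl = 1/(1 + 0.4266) = 0.701.
Free chlorine required for 1.43 ppm HOCl: 1.43 / 0.701 = 2.04 ppm.
FC to add: 2.04 − 0.2 = 1.84 mg/L as Cl₂.
Cl₂ equivalent: 1.84 mg/L × 515,000 L = 947.6 g.
Product at 89.5% available Cl: 947.6 / 0.895 = 1059 g.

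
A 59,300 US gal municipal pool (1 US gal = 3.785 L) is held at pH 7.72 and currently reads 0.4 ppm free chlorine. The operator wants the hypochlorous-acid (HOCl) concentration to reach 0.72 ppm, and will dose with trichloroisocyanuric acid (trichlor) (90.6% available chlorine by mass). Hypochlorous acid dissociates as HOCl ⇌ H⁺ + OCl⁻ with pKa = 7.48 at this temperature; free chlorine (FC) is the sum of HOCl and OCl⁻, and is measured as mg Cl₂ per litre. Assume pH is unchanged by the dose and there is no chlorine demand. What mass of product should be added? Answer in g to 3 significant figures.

Volume: 59,300 US gal × 3.785 L/gal = 224,450 L.
[OCl⁻]/[HOCl] = 10^(pH − pKa) = 10^(7.72 − 7.48) = 1.738; fraction as HOCl = 1/(1 + 1.738) = 0.3653.
Free chlorine required for 0.72 ppm HOCl: 0.72 / 0.3653 = 1.971 ppm.
FC to add: 1.971 − 0.4 = 1.571 mg/L as Cl₂.
Cl₂ equivalent: 1.571 mg/L × 224,450 L = 352.7 g.
Product at 90.6% available Cl: 352.7 / 0.906 = 389.2 g.

389 g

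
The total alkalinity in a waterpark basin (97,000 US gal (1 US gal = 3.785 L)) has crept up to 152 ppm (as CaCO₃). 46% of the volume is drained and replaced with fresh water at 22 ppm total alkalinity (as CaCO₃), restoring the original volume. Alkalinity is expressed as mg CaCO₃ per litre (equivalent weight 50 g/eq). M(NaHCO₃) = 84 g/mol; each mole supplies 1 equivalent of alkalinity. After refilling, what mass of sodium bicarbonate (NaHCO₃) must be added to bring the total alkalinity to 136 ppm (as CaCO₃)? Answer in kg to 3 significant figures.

Volume: 97,000 US gal × 3.785 L/gal = 367,145 L.
After draining 46% and refilling: 152 × 0.54 + 22 × 0.46 = 92.2 ppm.
Deficit to target: 136 − 92.2 = 43.8 mg/L.
As CaCO₃: 43.8 mg/L × 367,145 L = 16,080 g; ÷ 50 g/eq ÷ 1 = 321.6 mol NaHCO₃.
Mass: 321.6 × 84 = 27,020 g.

27.0 kg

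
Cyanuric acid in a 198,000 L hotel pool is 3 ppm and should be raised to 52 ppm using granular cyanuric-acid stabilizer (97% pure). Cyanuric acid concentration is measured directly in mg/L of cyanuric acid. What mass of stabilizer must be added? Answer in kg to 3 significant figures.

10.0 kg

CYA to add: (52 − 3) = 49 mg/L × 198,000 L = 9702 g cyanuric acid.
At 97% purity: 9702 / 0.97 = 10,000 g product.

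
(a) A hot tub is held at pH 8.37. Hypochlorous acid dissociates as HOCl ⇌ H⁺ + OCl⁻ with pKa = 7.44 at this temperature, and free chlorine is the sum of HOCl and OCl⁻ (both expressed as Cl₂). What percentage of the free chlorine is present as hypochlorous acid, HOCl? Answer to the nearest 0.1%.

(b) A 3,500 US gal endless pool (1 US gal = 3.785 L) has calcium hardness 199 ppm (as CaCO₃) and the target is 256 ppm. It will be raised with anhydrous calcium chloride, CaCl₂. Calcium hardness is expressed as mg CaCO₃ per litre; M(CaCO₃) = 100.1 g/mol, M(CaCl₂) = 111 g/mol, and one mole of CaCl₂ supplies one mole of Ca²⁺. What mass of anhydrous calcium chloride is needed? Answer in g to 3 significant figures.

(a) 10.5%; (b) 837 g

(a) [OCl⁻]/[HOCl] = 10^(pH − pKa) = 10^(8.37 − 7.44) = 10^0.93 = 8.511.
(a) Fraction as HOCl = 1 / (1 + 8.511) = 0.1051.

(b) Volume: 3,500 US gal × 3.785 L/gal = 13,248 L.
(b) Hardness to add: (256 − 199) = 57 mg/L as CaCO₃ × 13,248 L = 755.1 g as CaCO₃.
(b) Moles of Ca²⁺ (1 mol Ca²⁺ ≡ 1 mol CaCO₃): 755.1 / 100.1 g/mol = 7.544 mol.
(b) Mass of CaCl₂: 7.544 × 111 = 837.3 g.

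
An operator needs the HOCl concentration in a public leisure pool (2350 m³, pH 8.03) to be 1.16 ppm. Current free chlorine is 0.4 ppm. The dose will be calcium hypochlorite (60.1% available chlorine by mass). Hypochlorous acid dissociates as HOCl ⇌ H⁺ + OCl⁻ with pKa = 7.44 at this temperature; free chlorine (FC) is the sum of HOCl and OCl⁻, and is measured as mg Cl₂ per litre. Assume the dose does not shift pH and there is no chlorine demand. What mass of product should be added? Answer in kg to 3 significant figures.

Volume: 2350 m³ = 2,350,000 L.
[OCl⁻]/[HOCl] = 10^(pH − pKa) = 10^(8.03 − 7.44) = 3.89; fraction as HOCl = 1/(1 + 3.89) = 0.2045.
Free chlorine required for 1.16 ppm HOCl: 1.16 / 0.2045 = 5.673 ppm.
FC to add: 5.673 − 0.4 = 5.273 mg/L as Cl₂.
Cl₂ equivalent: 5.273 mg/L × 2,350,000 L = 12,390 g.
Product at 60.1% available Cl: 12,390 / 0.601 = 20,620 g.

20.6 kg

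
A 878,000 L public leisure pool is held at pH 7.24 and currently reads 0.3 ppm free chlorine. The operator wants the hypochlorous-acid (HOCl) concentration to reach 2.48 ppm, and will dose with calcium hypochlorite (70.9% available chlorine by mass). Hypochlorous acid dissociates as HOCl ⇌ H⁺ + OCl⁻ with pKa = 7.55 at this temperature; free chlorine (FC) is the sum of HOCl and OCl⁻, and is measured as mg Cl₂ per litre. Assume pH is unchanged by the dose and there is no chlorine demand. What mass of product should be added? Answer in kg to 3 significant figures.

4.20 kg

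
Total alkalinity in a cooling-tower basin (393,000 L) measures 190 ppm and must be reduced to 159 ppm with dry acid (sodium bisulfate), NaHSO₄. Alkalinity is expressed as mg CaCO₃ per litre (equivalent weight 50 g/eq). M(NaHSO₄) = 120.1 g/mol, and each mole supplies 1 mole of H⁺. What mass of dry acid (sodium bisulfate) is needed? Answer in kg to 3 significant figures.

Alkalinity to neutralize: (190 − 159) = 31 mg/L as CaCO₃ × 393,000 L = 12,180 g as CaCO₃.
Equivalents of H⁺ required: 12,180 ÷ 50 g/eq = 243.7 eq = 243.7 mol NaHSO₄.
Mass of NaHSO₄: 243.7 × 120.1 = 29,260 g.

29.3 kg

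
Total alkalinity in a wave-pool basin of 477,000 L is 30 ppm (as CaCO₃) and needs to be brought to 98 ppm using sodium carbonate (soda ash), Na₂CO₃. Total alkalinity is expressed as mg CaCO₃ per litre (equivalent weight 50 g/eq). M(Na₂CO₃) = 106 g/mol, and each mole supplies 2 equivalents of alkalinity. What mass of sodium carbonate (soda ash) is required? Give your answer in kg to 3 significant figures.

Alkalinity to add: (98 − 30) = 68 mg/L as CaCO₃ × 477,000 L = 32,440 g as CaCO₃.
Equivalents: 32,440 g ÷ 50 g/eq = 648.7 eq.
Each mole of Na₂CO₃ supplies 2 eq, so 648.7 / 2 = 324.4 mol.
Mass: 324.4 mol × 106 g/mol = 34,380 g.

34.4 kg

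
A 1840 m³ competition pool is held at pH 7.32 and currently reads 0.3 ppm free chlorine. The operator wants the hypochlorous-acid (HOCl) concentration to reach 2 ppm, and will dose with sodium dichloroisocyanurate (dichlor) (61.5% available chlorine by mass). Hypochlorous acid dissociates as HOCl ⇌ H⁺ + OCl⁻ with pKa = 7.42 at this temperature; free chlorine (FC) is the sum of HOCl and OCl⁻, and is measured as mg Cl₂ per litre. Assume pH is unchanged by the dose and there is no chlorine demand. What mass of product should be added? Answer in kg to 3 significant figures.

Volume: 1840 m³ = 1,840,000 L.
[OCl⁻]/[HOCl] = 10^(pH − pKa) = 10^(7.32 − 7.42) = 0.7943; fraction as HOCl = 1/(1 + 0.7943) = 0.5573.
Free chlorine required for 2 ppm HOCl: 2 / 0.5573 = 3.589 ppm.
FC to add: 3.589 − 0.3 = 3.289 mg/L as Cl₂.
Cl₂ equivalent: 3.289 mg/L × 1,840,000 L = 6051 g.
Product at 61.5% available Cl: 6051 / 0.615 = 9839 g.

9.84 kg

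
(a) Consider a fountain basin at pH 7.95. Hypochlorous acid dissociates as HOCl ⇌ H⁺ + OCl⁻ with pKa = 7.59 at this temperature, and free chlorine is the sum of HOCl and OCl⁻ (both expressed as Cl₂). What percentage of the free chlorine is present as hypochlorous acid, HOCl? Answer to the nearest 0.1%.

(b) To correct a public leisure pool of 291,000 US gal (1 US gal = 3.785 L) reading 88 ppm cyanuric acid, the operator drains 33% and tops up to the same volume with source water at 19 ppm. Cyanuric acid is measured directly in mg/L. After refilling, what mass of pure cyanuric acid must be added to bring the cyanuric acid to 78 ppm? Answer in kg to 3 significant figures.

(a) [OCl⁻]/[HOCl] = 10^(pH − pKa) = 10^(7.95 − 7.59) = 10^0.36 = 2.291.
(a) Fraction as HOCl = 1 / (1 + 2.291) = 0.3039.

(b) Volume: 291,000 US gal × 3.785 L/gal = 1,101,435 L.
(b) After draining 33% and refilling: 88 × 0.67 + 19 × 0.33 = 65.23 ppm.
(b) Deficit to target: 78 − 65.23 = 12.77 mg/L.
(b) Mass: 12.77 mg/L × 1,101,435 L = 14,070 g cyanuric acid.

(a) 30.4%; (b) 14.1 kg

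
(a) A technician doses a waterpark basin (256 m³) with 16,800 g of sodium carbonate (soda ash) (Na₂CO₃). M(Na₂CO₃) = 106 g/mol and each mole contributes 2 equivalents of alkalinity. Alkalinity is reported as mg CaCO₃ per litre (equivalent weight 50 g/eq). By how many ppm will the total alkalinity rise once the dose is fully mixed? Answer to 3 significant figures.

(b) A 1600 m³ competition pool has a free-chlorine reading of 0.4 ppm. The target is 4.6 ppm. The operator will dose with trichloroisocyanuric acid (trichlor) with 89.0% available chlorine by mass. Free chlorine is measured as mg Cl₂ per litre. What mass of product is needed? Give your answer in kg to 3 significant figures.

(a) 61.9 ppm; (b) 7.55 kg

(a) Volume: 256 m³ = 256,000 L.
(a) Moles of Na₂CO₃: 16,800 g ÷ 106 g/mol = 158.5 mol → 317 eq of alkalinity.
(a) As CaCO₃: 317 eq × 50 g/eq = 15,850 g.
(a) Rise: 15,850 g / 256,000 L × 1000 = 61.91 mg/L.

(b) Volume: 1600 m³ = 1,600,000 L.
(b) Chlorine deficit: 4.6 − 0.4 = 4.2 ppm = 4.2 mg/L as Cl₂.
(b) Cl₂ equivalent needed: 4.2 mg/L × 1,600,000 L = 6,720,000 mg = 6720 g.
(b) Product at 89.0% available chlorine: 6720 / 0.89 = 7551 g.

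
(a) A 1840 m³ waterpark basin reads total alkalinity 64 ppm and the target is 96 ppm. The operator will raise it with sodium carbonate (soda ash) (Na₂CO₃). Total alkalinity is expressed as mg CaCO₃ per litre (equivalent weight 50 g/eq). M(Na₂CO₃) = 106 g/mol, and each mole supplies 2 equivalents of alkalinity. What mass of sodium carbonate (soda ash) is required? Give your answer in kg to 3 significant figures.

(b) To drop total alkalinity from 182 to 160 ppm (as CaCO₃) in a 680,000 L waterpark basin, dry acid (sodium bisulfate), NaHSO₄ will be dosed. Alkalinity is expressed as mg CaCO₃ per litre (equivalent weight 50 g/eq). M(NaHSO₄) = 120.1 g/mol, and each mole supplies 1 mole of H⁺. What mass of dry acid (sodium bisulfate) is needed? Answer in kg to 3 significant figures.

(a) 62.4 kg; (b) 35.9 kg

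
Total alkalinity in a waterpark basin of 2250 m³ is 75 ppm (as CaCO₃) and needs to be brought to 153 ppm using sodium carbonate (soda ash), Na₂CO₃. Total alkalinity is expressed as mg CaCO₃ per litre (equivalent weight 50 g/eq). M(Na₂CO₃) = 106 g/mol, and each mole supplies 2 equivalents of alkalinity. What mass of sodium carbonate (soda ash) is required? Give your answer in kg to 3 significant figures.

Volume: 2250 m³ = 2,250,000 L.
Alkalinity to add: (153 − 75) = 78 mg/L as CaCO₃ × 2,250,000 L = 175,500 g as CaCO₃.
Equivalents: 175,500 g ÷ 50 g/eq = 3510 eq.
Each mole of Na₂CO₃ supplies 2 eq, so 3510 / 2 = 1755 mol.
Mass: 1755 mol × 106 g/mol = 186,000 g.

186 kg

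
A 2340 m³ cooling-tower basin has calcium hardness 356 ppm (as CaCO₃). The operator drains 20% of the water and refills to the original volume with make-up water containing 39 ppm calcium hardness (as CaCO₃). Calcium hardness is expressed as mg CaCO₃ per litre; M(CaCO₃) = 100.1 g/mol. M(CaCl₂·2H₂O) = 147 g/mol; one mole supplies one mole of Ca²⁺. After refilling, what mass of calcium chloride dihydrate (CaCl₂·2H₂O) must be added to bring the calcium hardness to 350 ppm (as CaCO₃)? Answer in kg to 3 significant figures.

Volume: 2340 m³ = 2,340,000 L.
After draining 20% and refilling: 356 × 0.80 + 39 × 0.20 = 292.6 ppm.
Deficit to target: 350 − 292.6 = 57.4 mg/L.
As CaCO₃: 57.4 mg/L × 2,340,000 L = 134,300 g; ÷ 100.1 = 1342 mol Ca²⁺.
Mass: 1342 × 147 = 197,200 g.

197 kg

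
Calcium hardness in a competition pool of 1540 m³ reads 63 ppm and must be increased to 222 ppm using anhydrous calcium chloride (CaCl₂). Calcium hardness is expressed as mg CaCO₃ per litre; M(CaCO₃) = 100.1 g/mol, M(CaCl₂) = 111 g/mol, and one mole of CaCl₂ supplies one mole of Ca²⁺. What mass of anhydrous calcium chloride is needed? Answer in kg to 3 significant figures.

272 kg

Volume: 1540 m³ = 1,540,000 L.
Hardness to add: (222 − 63) = 159 mg/L as CaCO₃ × 1,540,000 L = 244,900 g as CaCO₃.
Moles of Ca²⁺ (1 mol Ca²⁺ ≡ 1 mol CaCO₃): 244,900 / 100.1 g/mol = 2446 mol.
Mass of CaCl₂: 2446 × 111 = 271,500 g.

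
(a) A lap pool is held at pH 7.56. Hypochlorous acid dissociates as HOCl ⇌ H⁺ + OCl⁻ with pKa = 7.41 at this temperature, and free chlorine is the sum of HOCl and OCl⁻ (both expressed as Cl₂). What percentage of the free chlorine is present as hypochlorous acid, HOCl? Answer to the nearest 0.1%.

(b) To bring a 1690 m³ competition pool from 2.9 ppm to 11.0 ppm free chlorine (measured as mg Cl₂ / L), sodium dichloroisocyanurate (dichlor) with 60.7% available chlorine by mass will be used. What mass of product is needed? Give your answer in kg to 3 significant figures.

(a) [OCl⁻]/[HOCl] = 10^(pH − pKa) = 10^(7.56 − 7.41) = 10^0.15 = 1.413.
(a) Fraction as HOCl = 1 / (1 + 1.413) = 0.4145.

(b) Volume: 1690 m³ = 1,690,000 L.
(b) Chlorine deficit: 11.0 − 2.9 = 8.1 ppm = 8.1 mg/L as Cl₂.
(b) Cl₂ equivalent needed: 8.1 mg/L × 1,690,000 L = 13,690,000 mg = 13,690 g.
(b) Product at 60.7% available chlorine: 13,690 / 0.607 = 22,550 g.

(a) 41.5%; (b) 22.6 kg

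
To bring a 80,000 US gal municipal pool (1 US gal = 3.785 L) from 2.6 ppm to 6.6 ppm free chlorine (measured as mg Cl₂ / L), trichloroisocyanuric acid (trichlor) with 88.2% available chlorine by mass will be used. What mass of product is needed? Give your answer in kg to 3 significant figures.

1.37 kg

Volume: 80,000 US gal × 3.785 L/gal = 302,800 L.
Chlorine deficit: 6.6 − 2.6 = 4 ppm = 4 mg/L as Cl₂.
Cl₂ equivalent needed: 4 mg/L × 302,800 L = 1,211,000 mg = 1211 g.
Product at 88.2% available chlorine: 1211 / 0.882 = 1373 g.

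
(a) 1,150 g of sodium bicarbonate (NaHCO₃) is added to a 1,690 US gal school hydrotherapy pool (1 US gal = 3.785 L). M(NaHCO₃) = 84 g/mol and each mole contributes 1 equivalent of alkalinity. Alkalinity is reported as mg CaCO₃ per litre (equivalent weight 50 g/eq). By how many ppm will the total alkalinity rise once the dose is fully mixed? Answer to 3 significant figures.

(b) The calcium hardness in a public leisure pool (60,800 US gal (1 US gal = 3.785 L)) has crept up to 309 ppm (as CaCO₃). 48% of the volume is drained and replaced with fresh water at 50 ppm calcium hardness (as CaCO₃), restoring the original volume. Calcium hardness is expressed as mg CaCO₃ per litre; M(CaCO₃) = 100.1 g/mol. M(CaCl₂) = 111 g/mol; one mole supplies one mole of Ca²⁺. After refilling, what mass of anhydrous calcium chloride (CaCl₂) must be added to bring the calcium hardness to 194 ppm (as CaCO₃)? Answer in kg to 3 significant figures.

(a) 107 ppm; (b) 2.38 kg

(a) Volume: 1,690 US gal × 3.785 L/gal = 6,397 L.
(a) Moles of NaHCO₃: 1,150 g ÷ 84 g/mol = 13.69 mol → 13.69 eq of alkalinity.
(a) As CaCO₃: 13.69 eq × 50 g/eq = 684.5 g.
(a) Rise: 684.5 g / 6,397 L × 1000 = 107 mg/L.

(b) Volume: 60,800 US gal × 3.785 L/gal = 230,128 L.
(b) After draining 48% and refilling: 309 × 0.52 + 50 × 0.48 = 184.68 ppm.
(b) Deficit to target: 194 − 184.68 = 9.32 mg/L.
(b) As CaCO₃: 9.32 mg/L × 230,128 L = 2145 g; ÷ 100.1 = 21.43 mol Ca²⁺.
(b) Mass: 21.43 × 111 = 2378 g.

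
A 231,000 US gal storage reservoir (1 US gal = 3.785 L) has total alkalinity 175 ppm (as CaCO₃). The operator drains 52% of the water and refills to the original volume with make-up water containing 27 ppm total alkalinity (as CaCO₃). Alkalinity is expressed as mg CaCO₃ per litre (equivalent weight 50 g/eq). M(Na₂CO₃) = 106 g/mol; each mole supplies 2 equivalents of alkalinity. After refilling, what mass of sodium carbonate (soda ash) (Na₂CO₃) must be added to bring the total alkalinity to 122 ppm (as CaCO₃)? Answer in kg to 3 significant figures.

Volume: 231,000 US gal × 3.785 L/gal = 874,335 L.
After draining 52% and refilling: 175 × 0.48 + 27 × 0.52 = 98.04 ppm.
Deficit to target: 122 − 98.04 = 23.96 mg/L.
As CaCO₃: 23.96 mg/L × 874,335 L = 20,950 g; ÷ 50 g/eq ÷ 2 = 209.5 mol Na₂CO₃.
Mass: 209.5 × 106 = 22,210 g.

22.2 kg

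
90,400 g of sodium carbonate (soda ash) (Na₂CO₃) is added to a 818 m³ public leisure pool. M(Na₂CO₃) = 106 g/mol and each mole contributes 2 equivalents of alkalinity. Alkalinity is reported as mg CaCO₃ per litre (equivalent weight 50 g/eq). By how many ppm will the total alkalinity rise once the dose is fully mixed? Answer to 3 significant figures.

Volume: 818 m³ = 818,000 L.
Moles of Na₂CO₃: 90,400 g ÷ 106 g/mol = 852.8 mol → 1706 eq of alkalinity.
As CaCO₃: 1706 eq × 50 g/eq = 85,280 g.
Rise: 85,280 g / 818,000 L × 1000 = 104.3 mg/L.

104 ppm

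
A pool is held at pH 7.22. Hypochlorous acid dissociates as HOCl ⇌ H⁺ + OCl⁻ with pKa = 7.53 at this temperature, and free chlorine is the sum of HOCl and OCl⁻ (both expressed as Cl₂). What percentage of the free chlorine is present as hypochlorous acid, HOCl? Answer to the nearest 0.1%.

[OCl⁻]/[HOCl] = 10^(pH − pKa) = 10^(7.22 − 7.53) = 10^-0.31 = 0.4898.
Fraction as HOCl = 1 / (1 + 0.4898) = 0.6712.

67.1%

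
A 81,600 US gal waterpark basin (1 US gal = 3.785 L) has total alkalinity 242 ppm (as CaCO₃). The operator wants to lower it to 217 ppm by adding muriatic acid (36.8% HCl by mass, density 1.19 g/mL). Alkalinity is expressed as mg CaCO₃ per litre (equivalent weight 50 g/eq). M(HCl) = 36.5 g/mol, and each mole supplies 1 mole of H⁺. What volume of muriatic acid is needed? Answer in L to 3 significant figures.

Volume: 81,600 US gal × 3.785 L/gal = 308,856 L.
Alkalinity to neutralize: (242 − 217) = 25 mg/L as CaCO₃ × 308,856 L = 7721 g as CaCO₃.
Equivalents of H⁺ required: 7721 ÷ 50 g/eq = 154.4 eq = 154.4 mol HCl.
Mass of HCl: 154.4 × 36.5 = 5637 g.
Mass of 36.8% solution: 5637 / 0.368 = 15,320 g.
Volume: 15,320 g ÷ 1.19 g/mL = 12,870 mL.

12.9 L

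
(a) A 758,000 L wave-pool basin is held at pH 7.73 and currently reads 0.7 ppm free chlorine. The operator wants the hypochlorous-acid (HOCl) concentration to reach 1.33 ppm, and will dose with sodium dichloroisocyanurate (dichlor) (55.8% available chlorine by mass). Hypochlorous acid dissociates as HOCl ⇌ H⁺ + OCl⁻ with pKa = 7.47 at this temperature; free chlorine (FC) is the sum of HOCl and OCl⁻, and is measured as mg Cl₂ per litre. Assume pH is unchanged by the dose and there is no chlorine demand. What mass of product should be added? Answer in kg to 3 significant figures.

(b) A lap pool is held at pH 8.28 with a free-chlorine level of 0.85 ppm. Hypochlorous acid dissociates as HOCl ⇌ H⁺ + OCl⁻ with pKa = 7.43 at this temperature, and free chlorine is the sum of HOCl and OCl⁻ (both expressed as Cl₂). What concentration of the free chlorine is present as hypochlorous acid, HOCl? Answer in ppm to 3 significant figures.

(a) [OCl⁻]/[HOCl] = 10^(pH − pKa) = 10^(7.73 − 7.47) = 1.82; fraction as HOCl = 1/(1 + 1.82) = 0.3546.
(a) Free chlorine required for 1.33 ppm HOCl: 1.33 / 0.3546 = 3.75 ppm.
(a) FC to add: 3.75 − 0.7 = 3.05 mg/L as Cl₂.
(a) Cl₂ equivalent: 3.05 mg/L × 758,000 L = 2312 g.
(a) Product at 55.8% available Cl: 2312 / 0.558 = 4143 g.

(b) [OCl⁻]/[HOCl] = 10^(pH − pKa) = 10^(8.28 − 7.43) = 10^0.85 = 7.079.
(b) Fraction as HOCl = 1 / (1 + 7.079) = 0.1238.
(b) HOCl = 0.1238 × 0.85 ppm = 0.1052 ppm.

(a) 4.14 kg; (b) 0.105 ppm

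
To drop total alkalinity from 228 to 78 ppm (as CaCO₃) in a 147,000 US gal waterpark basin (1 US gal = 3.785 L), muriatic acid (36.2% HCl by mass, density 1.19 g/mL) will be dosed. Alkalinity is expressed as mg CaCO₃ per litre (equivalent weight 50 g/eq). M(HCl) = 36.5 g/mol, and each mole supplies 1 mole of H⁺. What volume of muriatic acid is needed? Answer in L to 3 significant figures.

Volume: 147,000 US gal × 3.785 L/gal = 556,395 L.
Alkalinity to neutralize: (228 − 78) = 150 mg/L as CaCO₃ × 556,395 L = 83,460 g as CaCO₃.
Equivalents of H⁺ required: 83,460 ÷ 50 g/eq = 1669 eq = 1669 mol HCl.
Mass of HCl: 1669 × 36.5 = 60,930 g.
Mass of 36.2% solution: 60,930 / 0.362 = 168,300 g.
Volume: 168,300 g ÷ 1.19 g/mL = 141,400 mL.

141 L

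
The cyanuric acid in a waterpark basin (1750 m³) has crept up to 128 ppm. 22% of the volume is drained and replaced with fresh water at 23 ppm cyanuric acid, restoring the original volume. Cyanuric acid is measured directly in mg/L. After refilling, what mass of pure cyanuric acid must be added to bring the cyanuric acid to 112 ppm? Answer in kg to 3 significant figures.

Volume: 1750 m³ = 1,750,000 L.
After draining 22% and refilling: 128 × 0.78 + 23 × 0.22 = 104.9 ppm.
Deficit to target: 112 − 104.9 = 7.1 mg/L.
Mass: 7.1 mg/L × 1,750,000 L = 12,420 g cyanuric acid.

12.4 kg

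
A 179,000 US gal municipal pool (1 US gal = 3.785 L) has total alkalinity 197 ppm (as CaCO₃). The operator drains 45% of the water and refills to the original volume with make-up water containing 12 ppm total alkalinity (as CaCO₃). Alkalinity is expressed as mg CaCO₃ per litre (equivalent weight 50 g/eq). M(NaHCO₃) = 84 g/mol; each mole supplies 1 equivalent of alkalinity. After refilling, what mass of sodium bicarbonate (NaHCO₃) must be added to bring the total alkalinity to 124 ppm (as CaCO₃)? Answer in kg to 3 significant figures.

Volume: 179,000 US gal × 3.785 L/gal = 677,515 L.
After draining 45% and refilling: 197 × 0.55 + 12 × 0.45 = 113.75 ppm.
Deficit to target: 124 − 113.75 = 10.25 mg/L.
As CaCO₃: 10.25 mg/L × 677,515 L = 6945 g; ÷ 50 g/eq ÷ 1 = 138.9 mol NaHCO₃.
Mass: 138.9 × 84 = 11,670 g.

11.7 kg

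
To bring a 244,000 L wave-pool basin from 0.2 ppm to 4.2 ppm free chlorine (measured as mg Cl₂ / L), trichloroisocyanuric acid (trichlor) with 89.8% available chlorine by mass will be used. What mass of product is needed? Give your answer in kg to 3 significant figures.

1.09 kg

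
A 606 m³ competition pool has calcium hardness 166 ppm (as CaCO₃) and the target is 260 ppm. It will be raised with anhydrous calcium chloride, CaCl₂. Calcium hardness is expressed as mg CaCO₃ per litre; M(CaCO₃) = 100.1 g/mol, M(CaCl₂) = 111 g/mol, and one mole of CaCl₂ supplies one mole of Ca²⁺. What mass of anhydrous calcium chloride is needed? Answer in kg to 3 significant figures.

Volume: 606 m³ = 606,000 L.
Hardness to add: (260 − 166) = 94 mg/L as CaCO₃ × 606,000 L = 56,960 g as CaCO₃.
Moles of Ca²⁺ (1 mol Ca²⁺ ≡ 1 mol CaCO₃): 56,960 / 100.1 g/mol = 569.1 mol.
Mass of CaCl₂: 569.1 × 111 = 63,170 g.

63.2 kg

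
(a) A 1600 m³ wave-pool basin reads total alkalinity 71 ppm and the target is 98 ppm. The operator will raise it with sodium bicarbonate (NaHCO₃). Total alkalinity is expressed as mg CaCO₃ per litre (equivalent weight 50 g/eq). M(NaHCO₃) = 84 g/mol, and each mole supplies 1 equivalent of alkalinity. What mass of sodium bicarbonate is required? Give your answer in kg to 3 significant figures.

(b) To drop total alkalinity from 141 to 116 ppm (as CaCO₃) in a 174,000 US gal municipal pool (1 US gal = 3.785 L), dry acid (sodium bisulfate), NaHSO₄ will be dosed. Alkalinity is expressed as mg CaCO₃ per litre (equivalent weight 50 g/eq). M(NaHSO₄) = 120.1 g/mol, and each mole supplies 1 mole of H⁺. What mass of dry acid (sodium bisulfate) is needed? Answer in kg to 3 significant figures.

(a) 72.6 kg; (b) 39.5 kg

(a) Volume: 1600 m³ = 1,600,000 L.
(a) Alkalinity to add: (98 − 71) = 27 mg/L as CaCO₃ × 1,600,000 L = 43,200 g as CaCO₃.
(a) Equivalents: 43,200 g ÷ 50 g/eq = 864 eq.
(a) NaHCO₃ supplies 1 eq per mole → 864 mol.
(a) Mass: 864 mol × 84 g/mol = 72,580 g.

(b) Volume: 174,000 US gal × 3.785 L/gal = 658,590 L.
(b) Alkalinity to neutralize: (141 − 116) = 25 mg/L as CaCO₃ × 658,590 L = 16,460 g as CaCO₃.
(b) Equivalents of H⁺ required: 16,460 ÷ 50 g/eq = 329.3 eq = 329.3 mol NaHSO₄.
(b) Mass of NaHSO₄: 329.3 × 120.1 = 39,550 g.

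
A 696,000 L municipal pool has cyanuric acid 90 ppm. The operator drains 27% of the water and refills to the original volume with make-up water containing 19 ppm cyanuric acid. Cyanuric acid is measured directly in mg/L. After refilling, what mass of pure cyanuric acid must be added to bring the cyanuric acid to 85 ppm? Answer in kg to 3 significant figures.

After draining 27% and refilling: 90 × 0.73 + 19 × 0.27 = 70.83 ppm.
Deficit to target: 85 − 70.83 = 14.17 mg/L.
Mass: 14.17 mg/L × 696,000 L = 9862 g cyanuric acid.

9.86 kg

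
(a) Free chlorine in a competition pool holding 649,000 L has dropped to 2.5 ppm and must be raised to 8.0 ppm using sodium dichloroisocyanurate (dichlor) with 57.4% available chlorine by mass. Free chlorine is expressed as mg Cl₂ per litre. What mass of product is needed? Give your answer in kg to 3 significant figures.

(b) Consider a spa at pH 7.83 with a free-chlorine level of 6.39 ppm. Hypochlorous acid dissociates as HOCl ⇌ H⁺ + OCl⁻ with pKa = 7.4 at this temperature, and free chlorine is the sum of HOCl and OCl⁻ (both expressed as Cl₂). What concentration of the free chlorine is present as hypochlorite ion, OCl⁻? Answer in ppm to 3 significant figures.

(a) 6.22 kg; (b) 4.66 ppm

(a) Chlorine deficit: 8.0 − 2.5 = 5.5 ppm = 5.5 mg/L as Cl₂.
(a) Cl₂ equivalent needed: 5.5 mg/L × 649,000 L = 3,570,000 mg = 3570 g.
(a) Product at 57.4% available chlorine: 3570 / 0.574 = 6219 g.

(b) [OCl⁻]/[HOCl] = 10^(pH − pKa) = 10^(7.83 − 7.4) = 10^0.43 = 2.692.
(b) Fraction as HOCl = 1 / (1 + 2.692) = 0.2709.
(b) OCl⁻ = (1 − 0.2709) × 6.39 ppm = 4.659 ppm.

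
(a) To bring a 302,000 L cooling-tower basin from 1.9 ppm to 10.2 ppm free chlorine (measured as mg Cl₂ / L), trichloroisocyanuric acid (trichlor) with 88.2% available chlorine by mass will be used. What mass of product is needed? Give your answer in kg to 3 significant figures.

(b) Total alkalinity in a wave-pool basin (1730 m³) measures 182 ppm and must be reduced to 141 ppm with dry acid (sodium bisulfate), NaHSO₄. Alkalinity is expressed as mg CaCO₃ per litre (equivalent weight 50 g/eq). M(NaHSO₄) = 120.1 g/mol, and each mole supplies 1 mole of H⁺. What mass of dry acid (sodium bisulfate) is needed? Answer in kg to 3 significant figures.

(a) Chlorine deficit: 10.2 − 1.9 = 8.3 ppm = 8.3 mg/L as Cl₂.
(a) Cl₂ equivalent needed: 8.3 mg/L × 302,000 L = 2,507,000 mg = 2507 g.
(a) Product at 88.2% available chlorine: 2507 / 0.882 = 2842 g.

(b) Volume: 1730 m³ = 1,730,000 L.
(b) Alkalinity to neutralize: (182 − 141) = 41 mg/L as CaCO₃ × 1,730,000 L = 70,930 g as CaCO₃.
(b) Equivalents of H⁺ required: 70,930 ÷ 50 g/eq = 1419 eq = 1419 mol NaHSO₄.
(b) Mass of NaHSO₄: 1419 × 120.1 = 170,400 g.

(a) 2.84 kg; (b) 170 kg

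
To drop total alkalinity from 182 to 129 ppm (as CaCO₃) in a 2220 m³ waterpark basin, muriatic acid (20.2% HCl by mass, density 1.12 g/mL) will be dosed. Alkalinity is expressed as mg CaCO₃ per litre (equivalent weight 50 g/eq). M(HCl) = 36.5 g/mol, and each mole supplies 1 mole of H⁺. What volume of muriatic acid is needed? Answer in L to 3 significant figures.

Volume: 2220 m³ = 2,220,000 L.
Alkalinity to neutralize: (182 − 129) = 53 mg/L as CaCO₃ × 2,220,000 L = 117,700 g as CaCO₃.
Equivalents of H⁺ required: 117,700 ÷ 50 g/eq = 2353 eq = 2353 mol HCl.
Mass of HCl: 2353 × 36.5 = 85,890 g.
Mass of 20.2% solution: 85,890 / 0.202 = 425,200 g.
Volume: 425,200 g ÷ 1.12 g/mL = 379,600 mL.

380 L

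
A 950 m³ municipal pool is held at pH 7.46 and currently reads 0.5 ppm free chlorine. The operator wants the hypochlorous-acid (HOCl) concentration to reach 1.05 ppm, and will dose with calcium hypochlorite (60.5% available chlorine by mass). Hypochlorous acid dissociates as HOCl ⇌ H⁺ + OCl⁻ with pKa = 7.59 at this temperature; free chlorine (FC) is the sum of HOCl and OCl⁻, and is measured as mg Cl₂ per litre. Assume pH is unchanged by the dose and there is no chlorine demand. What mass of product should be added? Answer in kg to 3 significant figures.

2.09 kg

Volume: 950 m³ = 950,000 L.
[OCl⁻]/[HOCl] = 10^(pH − pKa) = 10^(7.46 − 7.59) = 0.7413; fraction as HOCl = 1/(1 + 0.7413) = 0.5743.
Free chlorine required for 1.05 ppm HOCl: 1.05 / 0.5743 = 1.828 ppm.
FC to add: 1.828 − 0.5 = 1.328 mg/L as Cl₂.
Cl₂ equivalent: 1.328 mg/L × 950,000 L = 1262 g.
Product at 60.5% available Cl: 1262 / 0.605 = 2086 g.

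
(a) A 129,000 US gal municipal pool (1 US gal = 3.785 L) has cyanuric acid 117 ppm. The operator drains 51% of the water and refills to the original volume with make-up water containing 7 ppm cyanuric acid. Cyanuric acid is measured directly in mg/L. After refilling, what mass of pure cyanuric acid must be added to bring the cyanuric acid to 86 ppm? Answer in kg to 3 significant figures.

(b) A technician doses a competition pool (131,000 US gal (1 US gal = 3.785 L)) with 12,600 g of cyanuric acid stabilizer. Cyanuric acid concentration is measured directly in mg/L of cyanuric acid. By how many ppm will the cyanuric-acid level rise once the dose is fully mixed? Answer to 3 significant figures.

(a) 12.3 kg; (b) 25.4 ppm

(a) Volume: 129,000 US gal × 3.785 L/gal = 488,265 L.
(a) After draining 51% and refilling: 117 × 0.49 + 7 × 0.51 = 60.9 ppm.
(a) Deficit to target: 86 − 60.9 = 25.1 mg/L.
(a) Mass: 25.1 mg/L × 488,265 L = 12,260 g cyanuric acid.

(b) Volume: 131,000 US gal × 3.785 L/gal = 495,835 L.
(b) Rise: 12,600 g / 495,835 L × 1000 = 25.41 mg/L.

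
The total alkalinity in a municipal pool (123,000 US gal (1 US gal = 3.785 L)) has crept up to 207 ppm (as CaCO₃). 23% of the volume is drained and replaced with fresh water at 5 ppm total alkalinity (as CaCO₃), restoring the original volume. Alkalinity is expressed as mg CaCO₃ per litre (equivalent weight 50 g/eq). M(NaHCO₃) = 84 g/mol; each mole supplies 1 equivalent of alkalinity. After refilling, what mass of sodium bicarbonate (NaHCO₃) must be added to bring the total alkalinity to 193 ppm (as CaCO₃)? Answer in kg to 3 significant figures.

Volume: 123,000 US gal × 3.785 L/gal = 465,555 L.
After draining 23% and refilling: 207 × 0.77 + 5 × 0.23 = 160.54 ppm.
Deficit to target: 193 − 160.54 = 32.46 mg/L.
As CaCO₃: 32.46 mg/L × 465,555 L = 15,110 g; ÷ 50 g/eq ÷ 1 = 302.2 mol NaHCO₃.
Mass: 302.2 × 84 = 25,390 g.

25.4 kg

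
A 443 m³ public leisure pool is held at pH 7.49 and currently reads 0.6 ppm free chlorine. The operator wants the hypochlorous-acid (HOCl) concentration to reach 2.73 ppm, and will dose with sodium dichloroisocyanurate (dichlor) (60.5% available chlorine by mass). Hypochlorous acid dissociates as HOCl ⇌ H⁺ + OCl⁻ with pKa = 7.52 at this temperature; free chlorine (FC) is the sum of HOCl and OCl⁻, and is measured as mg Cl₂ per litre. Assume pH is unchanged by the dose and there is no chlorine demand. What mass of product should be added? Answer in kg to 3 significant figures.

3.43 kg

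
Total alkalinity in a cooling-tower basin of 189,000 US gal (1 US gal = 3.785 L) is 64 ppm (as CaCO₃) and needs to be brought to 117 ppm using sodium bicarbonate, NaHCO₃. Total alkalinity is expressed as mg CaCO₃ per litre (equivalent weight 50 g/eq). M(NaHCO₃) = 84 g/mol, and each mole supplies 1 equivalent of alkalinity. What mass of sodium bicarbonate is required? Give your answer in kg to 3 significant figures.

63.7 kg

Volume: 189,000 US gal × 3.785 L/gal = 715,365 L.
Alkalinity to add: (117 − 64) = 53 mg/L as CaCO₃ × 715,365 L = 37,910 g as CaCO₃.
Equivalents: 37,910 g ÷ 50 g/eq = 758.3 eq.
NaHCO₃ supplies 1 eq per mole → 758.3 mol.
Mass: 758.3 mol × 84 g/mol = 63,700 g.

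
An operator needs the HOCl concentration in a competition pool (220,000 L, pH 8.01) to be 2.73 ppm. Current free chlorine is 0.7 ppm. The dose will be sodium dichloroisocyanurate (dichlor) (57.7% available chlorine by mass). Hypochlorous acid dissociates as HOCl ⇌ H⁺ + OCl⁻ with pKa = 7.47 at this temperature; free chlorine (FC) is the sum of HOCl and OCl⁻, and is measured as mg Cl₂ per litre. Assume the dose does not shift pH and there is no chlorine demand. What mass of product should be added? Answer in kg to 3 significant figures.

4.38 kg

[OCl⁻]/[HOCl] = 10^(pH − pKa) = 10^(8.01 − 7.47) = 3.467; fraction as HOCl = 1/(1 + 3.467) = 0.2238.
Free chlorine required for 2.73 ppm HOCl: 2.73 / 0.2238 = 12.2 ppm.
FC to add: 12.2 − 0.7 = 11.5 mg/L as Cl₂.
Cl₂ equivalent: 11.5 mg/L × 220,000 L = 2529 g.
Product at 57.7% available Cl: 2529 / 0.577 = 4383 g.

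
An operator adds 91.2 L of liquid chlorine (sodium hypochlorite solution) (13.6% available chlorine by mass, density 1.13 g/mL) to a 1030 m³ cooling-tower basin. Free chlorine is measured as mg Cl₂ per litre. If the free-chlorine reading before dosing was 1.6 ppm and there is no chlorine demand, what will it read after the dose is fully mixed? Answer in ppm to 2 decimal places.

Volume: 1030 m³ = 1,030,000 L.
Mass of solution: 91.2 L × 1000 mL/L × 1.13 g/mL = 103,100 g.
Available chlorine delivered: 103,100 g × 0.136 = 14,020 g as Cl₂.
Concentration rise: 14,020 g / 1,030,000 L = 13.61 mg/L = 13.61 ppm.
Final FC: 1.6 + 13.61 = 15.21 ppm.

15.21 ppm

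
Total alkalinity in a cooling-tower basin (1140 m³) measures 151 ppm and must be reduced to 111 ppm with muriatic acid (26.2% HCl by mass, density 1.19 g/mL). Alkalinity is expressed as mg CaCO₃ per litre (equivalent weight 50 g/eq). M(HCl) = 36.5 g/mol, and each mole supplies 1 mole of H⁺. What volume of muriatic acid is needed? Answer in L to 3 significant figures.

107 L

Volume: 1140 m³ = 1,140,000 L.
Alkalinity to neutralize: (151 − 111) = 40 mg/L as CaCO₃ × 1,140,000 L = 45,600 g as CaCO₃.
Equivalents of H⁺ required: 45,600 ÷ 50 g/eq = 912 eq = 912 mol HCl.
Mass of HCl: 912 × 36.5 = 33,290 g.
Mass of 26.2% solution: 33,290 / 0.262 = 127,100 g.
Volume: 127,100 g ÷ 1.19 g/mL = 106,800 mL.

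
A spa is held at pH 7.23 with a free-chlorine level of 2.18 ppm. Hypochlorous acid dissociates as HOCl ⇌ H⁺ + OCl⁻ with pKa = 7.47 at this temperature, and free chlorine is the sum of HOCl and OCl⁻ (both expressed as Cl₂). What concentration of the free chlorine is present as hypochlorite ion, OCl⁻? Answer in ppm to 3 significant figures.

[OCl⁻]/[HOCl] = 10^(pH − pKa) = 10^(7.23 − 7.47) = 10^-0.24 = 0.5754.
Fraction as HOCl = 1 / (1 + 0.5754) = 0.6347.
OCl⁻ = (1 − 0.6347) × 2.18 ppm = 0.7963 ppm.

0.796 ppm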